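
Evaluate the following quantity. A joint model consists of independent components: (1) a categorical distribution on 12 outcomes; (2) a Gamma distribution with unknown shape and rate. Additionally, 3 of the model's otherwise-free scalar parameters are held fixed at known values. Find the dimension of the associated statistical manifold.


The dimension of a statistical manifold equals the number of free
(independent) real parameters of the model. For a product of independent
blocks the parameter counts add.
- categorical on 12 outcomes (probabilities sum to 1): 12-1 = 11.
- Gamma (shape, rate): 2.
Total = 11 + 2 = 13.
3 parameter(s) fixed at known values: 13 - 3 = 10.
Dimension = 10

10


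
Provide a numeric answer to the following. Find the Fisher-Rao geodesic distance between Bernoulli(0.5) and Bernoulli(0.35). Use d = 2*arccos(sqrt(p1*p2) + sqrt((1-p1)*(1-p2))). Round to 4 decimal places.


Geodesic distance on Bernoulli manifold:
d(p1,p2) = 2*arccos(sqrt(p1*p2) + sqrt((1-p1)*(1-p2))).
sqrt(p1*p2) = sqrt(0.5*0.35) = 0.41833.
sqrt((1-p1)*(1-p2)) = sqrt(0.5*0.65) = 0.570088.
arg = 0.41833 + 0.570088 = 0.988418.
d = 2*arccos(0.988418) = 0.3047

0.3047


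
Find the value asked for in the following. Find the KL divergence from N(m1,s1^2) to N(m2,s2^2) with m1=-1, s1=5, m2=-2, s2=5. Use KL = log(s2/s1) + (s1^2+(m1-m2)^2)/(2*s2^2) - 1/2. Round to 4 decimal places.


KL divergence between normal distributions:
KL = log(s2/s1) + (s1^2 + (m1-m2)^2)/(2*s2^2) - 1/2.
log(5/5) = 0.0.
(5^2 + (-1--2)^2)/(2*5^2) = (25 + 1)/50 = 0.52.
KL = 0.0 + 0.52 - 0.5 = 0.0200

0.0200


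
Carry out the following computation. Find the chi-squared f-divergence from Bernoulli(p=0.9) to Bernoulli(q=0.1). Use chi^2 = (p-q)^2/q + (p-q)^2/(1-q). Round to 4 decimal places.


Chi-squared divergence between Bernoulli distributions:
chi^2 = (p-q)^2/q + (p-q)^2/(1-q).
p = 0.9, q = 0.1, p-q = 0.8.
(p-q)^2 = 0.64.
term1 = 0.64/0.1 = 6.4.
term2 = 0.64/0.9 = 0.711111.
chi^2 = 6.4 + 0.711111 = 7.1111

7.1111


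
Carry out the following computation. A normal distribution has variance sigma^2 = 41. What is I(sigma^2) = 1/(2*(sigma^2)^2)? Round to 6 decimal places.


Fisher information for variance: I(sigma^2) = 1/(2*sigma^4).
sigma^2 = 41, so sigma^4 = 1681.
I = 1/(2*1681) = 1/3362 = 0.000297

0.000297


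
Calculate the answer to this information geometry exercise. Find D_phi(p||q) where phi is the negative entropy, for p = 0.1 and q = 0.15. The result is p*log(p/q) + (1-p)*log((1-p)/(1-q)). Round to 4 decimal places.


Bregman divergence with negative entropy generator:
D = p*log(p/q) + (1-p)*log((1-p)/(1-q)).
p = 0.1, q = 0.15.
p*log(p/q) = 0.1*log(0.1/0.15) = -0.040547.
(1-p)*log((1-p)/(1-q)) = 0.9*log(0.9/0.85) = 0.051443.
D = -0.040547 + 0.051443 = 0.0109

0.0109


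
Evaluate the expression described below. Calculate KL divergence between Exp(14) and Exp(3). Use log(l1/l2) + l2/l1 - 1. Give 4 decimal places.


KL divergence for exponential family:
KL = log(l1/l2) + l2/l1 - 1.
log(14/3) = 1.540445.
3/14 = 0.214286.
KL = 1.540445 + 0.214286 - 1 = 0.7547

0.7547


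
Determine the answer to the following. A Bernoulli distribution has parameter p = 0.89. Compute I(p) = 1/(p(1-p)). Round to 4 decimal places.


For Bernoulli(p), Fisher information is I(p) = 1/(p*(1-p)).
p = 0.89, 1-p = 0.11.
p*(1-p) = 0.0979.
I(p) = 1/0.0979 = 10.2145

10.2145


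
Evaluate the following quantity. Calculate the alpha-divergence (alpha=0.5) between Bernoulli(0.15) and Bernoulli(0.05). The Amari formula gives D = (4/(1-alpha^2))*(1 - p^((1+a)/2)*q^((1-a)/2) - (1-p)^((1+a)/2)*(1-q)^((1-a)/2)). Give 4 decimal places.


Amari alpha-divergence:
D = (4/(1-alpha^2))*(1 - p^((1+a)/2)*q^((1-a)/2) - (1-p)^((1+a)/2)*(1-q)^((1-a)/2)).
alpha = 0.5, p = 0.15, q = 0.05.
e1 = (1+alpha)/2 = 0.75, e2 = (1-alpha)/2 = 0.25.
t1 = p^e1 * q^e2 = 0.15^0.75 * 0.05^0.25 = 0.113975.
t2 = (1-p)^e1 * (1-q)^e2 = 0.85^0.75 * 0.95^0.25 = 0.873967.
4/(1-alpha^2) = 5.333333.
D = 5.333333*(1 - 0.113975 - 0.873967) = 0.0643

0.0643


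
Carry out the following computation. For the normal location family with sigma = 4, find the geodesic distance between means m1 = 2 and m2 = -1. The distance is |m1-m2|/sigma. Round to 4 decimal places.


On the fixed-variance normal subfamily, geodesic distance = |m1-m2|/sigma.
|2 - -1| = 3.
sigma = 4.
d = 3/4 = 0.7500

0.7500


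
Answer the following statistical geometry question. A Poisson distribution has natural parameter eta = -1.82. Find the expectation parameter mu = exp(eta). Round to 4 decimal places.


Expectation parameter for Poisson exponential family:
mu = exp(eta).
eta = -1.82.
mu = exp(-1.82) = 0.1620

0.1620


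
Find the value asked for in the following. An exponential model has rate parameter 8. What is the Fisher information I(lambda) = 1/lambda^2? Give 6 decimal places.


Fisher information for exponential: I(lambda) = 1/lambda^2.
lambda = 8, lambda^2 = 64.
I = 1/64 = 0.015625

0.015625


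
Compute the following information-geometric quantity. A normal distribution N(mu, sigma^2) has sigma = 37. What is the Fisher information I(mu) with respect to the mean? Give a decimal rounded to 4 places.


The Fisher information for the mean of a normal distribution is I(mu) = 1/sigma^2.
sigma = 37, so sigma^2 = 1369.
I(mu) = 1/1369 = 0.0007

0.0007


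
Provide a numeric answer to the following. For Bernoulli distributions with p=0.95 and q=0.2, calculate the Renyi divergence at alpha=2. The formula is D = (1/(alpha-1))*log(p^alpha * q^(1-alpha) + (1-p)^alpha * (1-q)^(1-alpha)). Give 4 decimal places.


Renyi divergence of order alpha between Bernoulli distributions:
D = (1/(alpha-1))*log(p^alpha * q^(1-alpha) + (1-p)^alpha * (1-q)^(1-alpha)).
alpha = 2, p = 0.95, q = 0.2.
p^alpha * q^(1-alpha) = 0.95^2 * 0.2^-1 = 4.5125.
(1-p)^alpha * (1-q)^(1-alpha) = 0.05^2 * 0.8^-1 = 0.003125.
sum = 4.5125 + 0.003125 = 4.515625.
D = (1/1)*log(4.515625) = 1.5075

1.5075


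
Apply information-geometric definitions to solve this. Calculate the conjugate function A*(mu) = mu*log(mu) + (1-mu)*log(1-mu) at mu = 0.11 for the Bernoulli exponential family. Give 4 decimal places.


Legendre transform for Bernoulli:
A*(mu) = mu*log(mu) + (1-mu)*log(1-mu).
mu = 0.11, 1-mu = 0.89.
mu*log(mu) = 0.11*log(0.11) = -0.2428.
(1-mu)*log(1-mu) = 0.89*log(0.89) = -0.103715.
A* = -0.2428 + -0.103715 = -0.3465

-0.3465


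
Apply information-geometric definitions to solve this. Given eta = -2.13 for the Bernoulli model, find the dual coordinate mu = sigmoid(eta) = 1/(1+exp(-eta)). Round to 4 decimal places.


Dual coordinate (expectation parameter) for Bernoulli:
mu = 1/(1+exp(-eta)).
eta = -2.13.
exp(-eta) = exp(2.13) = 8.414867.
mu = 1/(1+8.414867) = 0.1062

0.1062


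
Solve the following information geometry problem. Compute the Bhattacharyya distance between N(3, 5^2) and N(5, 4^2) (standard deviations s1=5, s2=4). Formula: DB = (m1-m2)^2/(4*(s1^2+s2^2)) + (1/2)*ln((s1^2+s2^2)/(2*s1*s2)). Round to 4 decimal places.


Bhattacharyya distance between two Gaussians:
DB = (m1-m2)^2/(4*(s1^2+s2^2)) + (1/2)*ln((s1^2+s2^2)/(2*s1*s2)).
(m1-m2)^2 = (-2)^2 = 4.
s1^2+s2^2 = 25 + 16 = 41.
term1 = 4/164 = 0.02439.
term2 = 0.5*ln(41/40.0) = 0.012346.
DB = 0.02439 + 0.012346 = 0.0367

0.0367


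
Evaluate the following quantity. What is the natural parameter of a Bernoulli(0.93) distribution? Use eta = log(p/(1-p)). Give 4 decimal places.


Natural parameter for Bernoulli: eta = log(p/(1-p)).
p = 0.93, 1-p = 0.07.
p/(1-p) = 13.285714.
eta = log(13.285714) = 2.5867

2.5867


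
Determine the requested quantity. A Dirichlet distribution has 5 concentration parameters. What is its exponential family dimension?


Exponential family dimension calculation:
Dirichlet with 5 components has 5 natural parameters.

5


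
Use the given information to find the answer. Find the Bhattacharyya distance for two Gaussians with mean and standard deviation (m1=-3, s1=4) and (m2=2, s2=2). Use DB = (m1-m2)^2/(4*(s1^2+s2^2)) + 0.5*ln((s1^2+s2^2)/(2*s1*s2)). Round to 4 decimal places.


Bhattacharyya distance between two Gaussians:
DB = (m1-m2)^2/(4*(s1^2+s2^2)) + (1/2)*ln((s1^2+s2^2)/(2*s1*s2)).
(m1-m2)^2 = (-5)^2 = 25.
s1^2+s2^2 = 16 + 4 = 20.
term1 = 25/80 = 0.3125.
term2 = 0.5*ln(20/16.0) = 0.111572.
DB = 0.3125 + 0.111572 = 0.4241

0.4241


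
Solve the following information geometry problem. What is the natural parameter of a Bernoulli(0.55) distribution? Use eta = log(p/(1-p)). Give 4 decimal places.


Natural parameter for Bernoulli: eta = log(p/(1-p)).
p = 0.55, 1-p = 0.45.
p/(1-p) = 1.222222.
eta = log(1.222222) = 0.2007

0.2007


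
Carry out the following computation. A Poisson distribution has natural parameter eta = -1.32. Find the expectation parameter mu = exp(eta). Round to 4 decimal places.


Expectation parameter for Poisson exponential family:
mu = exp(eta).
eta = -1.32.
mu = exp(-1.32) = 0.2671

0.2671


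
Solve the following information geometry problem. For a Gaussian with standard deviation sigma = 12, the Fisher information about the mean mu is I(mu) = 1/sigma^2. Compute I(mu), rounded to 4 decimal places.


The Fisher information for the mean of a normal distribution is I(mu) = 1/sigma^2.
sigma = 12, so sigma^2 = 144.
I(mu) = 1/144 = 0.0069

0.0069


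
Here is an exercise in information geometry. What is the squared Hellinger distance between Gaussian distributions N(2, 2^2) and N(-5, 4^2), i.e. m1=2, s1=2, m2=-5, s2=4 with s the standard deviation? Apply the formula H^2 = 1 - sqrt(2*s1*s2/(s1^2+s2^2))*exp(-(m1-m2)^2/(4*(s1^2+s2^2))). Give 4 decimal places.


Squared Hellinger distance for Gaussians:
H^2 = 1 - sqrt(2*s1*s2/(s1^2+s2^2)) * exp(-(m1-m2)^2/(4*(s1^2+s2^2))).
s1^2 = 4, s2^2 = 16, s1^2+s2^2 = 20.
sqrt(2*2*4/(20)) = 0.894427.
(m1-m2)^2 = (7)^2 = 49.
exp(-49/(4*20)) = exp(-0.6125) = 0.541994.
H^2 = 1 - 0.894427*0.541994 = 0.5152

0.5152


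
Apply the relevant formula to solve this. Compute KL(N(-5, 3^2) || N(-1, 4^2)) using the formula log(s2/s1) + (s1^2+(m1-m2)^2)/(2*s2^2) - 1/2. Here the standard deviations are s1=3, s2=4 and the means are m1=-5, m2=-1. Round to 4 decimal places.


KL divergence between normal distributions:
KL = log(s2/s1) + (s1^2 + (m1-m2)^2)/(2*s2^2) - 1/2.
log(4/3) = 0.287682.
(3^2 + (-5--1)^2)/(2*4^2) = (9 + 16)/32 = 0.78125.
KL = 0.287682 + 0.78125 - 0.5 = 0.5689

0.5689


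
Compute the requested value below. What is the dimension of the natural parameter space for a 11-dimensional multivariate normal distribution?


Exponential family dimension calculation:
For 11-dim MVN: mean has 11 params, covariance has 11*12/2 = 66 unique entries.
Total dim = 11 + 66 = 77.

77


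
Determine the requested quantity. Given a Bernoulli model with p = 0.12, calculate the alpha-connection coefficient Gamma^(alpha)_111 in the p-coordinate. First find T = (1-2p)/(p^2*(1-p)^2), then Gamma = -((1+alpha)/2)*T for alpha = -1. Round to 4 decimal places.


Skewness (Amari-Chentsov) tensor: T = (1-2p)/(p^2*(1-p)^2).
p = 0.12, 1-2p = 0.76, p^2 = 0.0144, (1-p)^2 = 0.7744.
T = 0.76/(0.0144 * 0.7744) = 68.153122.
In the p-coordinate, Gamma^(alpha) = Gamma^(0) - (alpha/2)*T with Gamma^(0) = (1/2)*g'(p) = -T/2,
so Gamma^(alpha) = -((1+alpha)/2)*T.
alpha = -1, -(1+alpha)/2 = 0.0.
Gamma = 0.0 * 68.153122 = 0.0000

0.0000


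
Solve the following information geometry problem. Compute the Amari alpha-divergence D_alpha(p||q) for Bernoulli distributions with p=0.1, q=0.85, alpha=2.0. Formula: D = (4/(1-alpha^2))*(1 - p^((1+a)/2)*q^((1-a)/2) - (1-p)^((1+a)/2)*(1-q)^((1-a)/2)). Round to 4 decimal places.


Amari alpha-divergence:
D = (4/(1-alpha^2))*(1 - p^((1+a)/2)*q^((1-a)/2) - (1-p)^((1+a)/2)*(1-q)^((1-a)/2)).
alpha = 2.0, p = 0.1, q = 0.85.
e1 = (1+alpha)/2 = 1.5, e2 = (1-alpha)/2 = -0.5.
t1 = p^e1 * q^e2 = 0.1^1.5 * 0.85^-0.5 = 0.0343.
t2 = (1-p)^e1 * (1-q)^e2 = 0.9^1.5 * 0.15^-0.5 = 2.204541.
4/(1-alpha^2) = -1.333333.
D = -1.333333*(1 - 0.0343 - 2.204541) = 1.6518

1.6518


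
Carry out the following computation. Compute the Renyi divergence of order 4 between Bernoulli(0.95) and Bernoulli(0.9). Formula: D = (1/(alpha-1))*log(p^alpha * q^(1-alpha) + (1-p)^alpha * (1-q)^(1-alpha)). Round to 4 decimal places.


Renyi divergence of order alpha between Bernoulli distributions:
D = (1/(alpha-1))*log(p^alpha * q^(1-alpha) + (1-p)^alpha * (1-q)^(1-alpha)).
alpha = 4, p = 0.95, q = 0.9.
p^alpha * q^(1-alpha) = 0.95^4 * 0.9^-3 = 1.117293.
(1-p)^alpha * (1-q)^(1-alpha) = 0.05^4 * 0.1^-3 = 0.00625.
sum = 1.117293 + 0.00625 = 1.123543.
D = (1/3)*log(1.123543) = 0.0388

0.0388


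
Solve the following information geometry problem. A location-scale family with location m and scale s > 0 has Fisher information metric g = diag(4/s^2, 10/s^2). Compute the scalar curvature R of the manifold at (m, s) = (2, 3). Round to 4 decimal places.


The metric has the form g = (A dm^2 + B ds^2)/s^2 with A = 4, B = 10.
Substitute u = sqrt(A/B)*m: g = B*(du^2 + ds^2)/s^2, i.e. B times the
Poincare upper half-plane metric, which has constant Gaussian curvature -1.
Scaling a 2D metric by a constant c divides the Gaussian curvature by c,
so K = -1/B = -1/(10) = -0.1000 everywhere (the point (m, s) = (2, 3) is irrelevant:
the curvature is constant).
Scalar curvature in dimension 2: R = 2K = -2/(10) = -0.2000.

-0.2000


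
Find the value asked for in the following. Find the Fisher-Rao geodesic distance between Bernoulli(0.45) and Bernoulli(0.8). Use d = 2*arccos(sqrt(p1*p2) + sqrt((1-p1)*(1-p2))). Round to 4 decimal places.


Geodesic distance on Bernoulli manifold:
d(p1,p2) = 2*arccos(sqrt(p1*p2) + sqrt((1-p1)*(1-p2))).
sqrt(p1*p2) = sqrt(0.45*0.8) = 0.6.
sqrt((1-p1)*(1-p2)) = sqrt(0.55*0.2) = 0.331662.
arg = 0.6 + 0.331662 = 0.931662.
d = 2*arccos(0.931662) = 0.7437

0.7437


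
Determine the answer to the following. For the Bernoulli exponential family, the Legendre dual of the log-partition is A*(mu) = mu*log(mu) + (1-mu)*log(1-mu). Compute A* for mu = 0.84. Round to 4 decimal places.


Legendre transform for Bernoulli:
A*(mu) = mu*log(mu) + (1-mu)*log(1-mu).
mu = 0.84, 1-mu = 0.16.
mu*log(mu) = 0.84*log(0.84) = -0.146457.
(1-mu)*log(1-mu) = 0.16*log(0.16) = -0.293213.
A* = -0.146457 + -0.293213 = -0.4397

-0.4397


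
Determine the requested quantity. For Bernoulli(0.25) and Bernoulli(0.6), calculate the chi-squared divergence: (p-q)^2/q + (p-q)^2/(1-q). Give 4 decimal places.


Chi-squared divergence between Bernoulli distributions:
chi^2 = (p-q)^2/q + (p-q)^2/(1-q).
p = 0.25, q = 0.6, p-q = -0.35.
(p-q)^2 = 0.1225.
term1 = 0.1225/0.6 = 0.204167.
term2 = 0.1225/0.4 = 0.30625.
chi^2 = 0.204167 + 0.30625 = 0.5104

0.5104


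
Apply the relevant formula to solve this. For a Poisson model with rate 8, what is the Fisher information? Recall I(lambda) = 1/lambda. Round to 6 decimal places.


Fisher information for Poisson: I(lambda) = 1/lambda.
lambda = 8.
I(lambda) = 1/8 = 0.125000

0.125000


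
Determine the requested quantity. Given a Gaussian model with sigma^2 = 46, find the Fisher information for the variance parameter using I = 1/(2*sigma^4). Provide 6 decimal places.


Fisher information for variance: I(sigma^2) = 1/(2*sigma^4).
sigma^2 = 46, so sigma^4 = 2116.
I = 1/(2*2116) = 1/4232 = 0.000236

0.000236


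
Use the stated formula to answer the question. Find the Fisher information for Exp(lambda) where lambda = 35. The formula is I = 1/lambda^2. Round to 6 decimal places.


Fisher information for exponential: I(lambda) = 1/lambda^2.
lambda = 35, lambda^2 = 1225.
I = 1/1225 = 0.000816

0.000816


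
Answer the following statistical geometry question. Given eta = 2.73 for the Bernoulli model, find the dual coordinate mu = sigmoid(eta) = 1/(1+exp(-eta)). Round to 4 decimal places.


Dual coordinate (expectation parameter) for Bernoulli:
mu = 1/(1+exp(-eta)).
eta = 2.73.
exp(-eta) = exp(-2.73) = 0.065219.
mu = 1/(1+0.065219) = 0.9388

0.9388


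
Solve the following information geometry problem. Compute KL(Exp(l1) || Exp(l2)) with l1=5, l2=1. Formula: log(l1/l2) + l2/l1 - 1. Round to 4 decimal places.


KL divergence for exponential family:
KL = log(l1/l2) + l2/l1 - 1.
log(5/1) = 1.609438.
1/5 = 0.2.
KL = 1.609438 + 0.2 - 1 = 0.8094

0.8094


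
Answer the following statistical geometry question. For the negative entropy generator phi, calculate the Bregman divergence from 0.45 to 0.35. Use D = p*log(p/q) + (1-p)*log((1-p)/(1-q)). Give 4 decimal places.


Bregman divergence with negative entropy generator:
D = p*log(p/q) + (1-p)*log((1-p)/(1-q)).
p = 0.45, q = 0.35.
p*log(p/q) = 0.45*log(0.45/0.35) = 0.113091.
(1-p)*log((1-p)/(1-q)) = 0.55*log(0.55/0.65) = -0.09188.
D = 0.113091 + -0.09188 = 0.0212

0.0212


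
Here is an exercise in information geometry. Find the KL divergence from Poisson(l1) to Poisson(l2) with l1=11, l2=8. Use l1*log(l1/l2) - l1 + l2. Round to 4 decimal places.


KL divergence for Poisson:
KL = l1*log(l1/l2) - l1 + l2.
l1 = 11, l2 = 8.
log(11/8) = 0.318454.
l1*log(l1/l2) = 11 * 0.318454 = 3.502991.
KL = 3.502991 - 11 + 8 = 0.5030

0.5030


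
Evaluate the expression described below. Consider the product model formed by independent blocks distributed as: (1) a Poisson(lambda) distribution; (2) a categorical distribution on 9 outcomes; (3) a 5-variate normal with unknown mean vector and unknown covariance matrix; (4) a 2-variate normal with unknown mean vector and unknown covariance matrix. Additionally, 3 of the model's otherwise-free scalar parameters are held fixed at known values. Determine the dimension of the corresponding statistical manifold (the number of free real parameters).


The dimension of a statistical manifold equals the number of free
(independent) real parameters of the model. For a product of independent
blocks the parameter counts add.
- Poisson (lambda): 1.
- categorical on 9 outcomes (probabilities sum to 1): 9-1 = 8.
- 5-variate normal: 5 (mean) + 5*6/2 = 15 (symmetric covariance) = 20.
- 2-variate normal: 2 (mean) + 2*3/2 = 3 (symmetric covariance) = 5.
Total = 1 + 8 + 20 + 5 = 34.
3 parameter(s) fixed at known values: 34 - 3 = 31.
Dimension = 31

31


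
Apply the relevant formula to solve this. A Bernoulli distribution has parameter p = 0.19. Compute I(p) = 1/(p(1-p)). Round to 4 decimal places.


For Bernoulli(p), Fisher information is I(p) = 1/(p*(1-p)).
p = 0.19, 1-p = 0.81.
p*(1-p) = 0.1539.
I(p) = 1/0.1539 = 6.4977

6.4977


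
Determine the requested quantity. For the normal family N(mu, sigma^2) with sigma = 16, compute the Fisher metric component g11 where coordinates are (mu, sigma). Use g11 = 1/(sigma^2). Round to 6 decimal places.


For the 2-parameter normal family, the Fisher metric has:
  g11 = 1/sigma^2, g22 = 2/sigma^2.
sigma = 16, sigma^2 = 256.
g11 = 0.003906

0.003906


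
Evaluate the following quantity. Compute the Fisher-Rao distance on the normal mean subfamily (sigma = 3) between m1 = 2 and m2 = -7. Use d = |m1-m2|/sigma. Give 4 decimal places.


On the fixed-variance normal subfamily, geodesic distance = |m1-m2|/sigma.
|2 - -7| = 9.
sigma = 3.
d = 9/3 = 3.0000

3.0000


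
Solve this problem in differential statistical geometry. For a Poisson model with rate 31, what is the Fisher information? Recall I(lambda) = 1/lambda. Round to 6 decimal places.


Fisher information for Poisson: I(lambda) = 1/lambda.
lambda = 31.
I(lambda) = 1/31 = 0.032258

0.032258


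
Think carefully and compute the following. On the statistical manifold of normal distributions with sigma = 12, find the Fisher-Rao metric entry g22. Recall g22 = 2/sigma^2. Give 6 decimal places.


For the 2-parameter normal family, the Fisher metric has:
  g11 = 1/sigma^2, g22 = 2/sigma^2.
sigma = 12, sigma^2 = 144.
g22 = 0.013889

0.013889


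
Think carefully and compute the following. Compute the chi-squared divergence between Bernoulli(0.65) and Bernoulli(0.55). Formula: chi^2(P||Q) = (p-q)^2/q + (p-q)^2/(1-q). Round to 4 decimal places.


Chi-squared divergence between Bernoulli distributions:
chi^2 = (p-q)^2/q + (p-q)^2/(1-q).
p = 0.65, q = 0.55, p-q = 0.1.
(p-q)^2 = 0.01.
term1 = 0.01/0.55 = 0.018182.
term2 = 0.01/0.45 = 0.022222.
chi^2 = 0.018182 + 0.022222 = 0.0404

0.0404


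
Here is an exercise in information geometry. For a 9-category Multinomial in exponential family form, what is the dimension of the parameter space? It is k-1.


Exponential family dimension calculation:
For Multinomial with k=9 categories, dim = k-1 = 8.

8


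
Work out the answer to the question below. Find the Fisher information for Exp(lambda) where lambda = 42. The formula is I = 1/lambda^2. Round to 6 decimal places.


Fisher information for exponential: I(lambda) = 1/lambda^2.
lambda = 42, lambda^2 = 1764.
I = 1/1764 = 0.000567

0.000567


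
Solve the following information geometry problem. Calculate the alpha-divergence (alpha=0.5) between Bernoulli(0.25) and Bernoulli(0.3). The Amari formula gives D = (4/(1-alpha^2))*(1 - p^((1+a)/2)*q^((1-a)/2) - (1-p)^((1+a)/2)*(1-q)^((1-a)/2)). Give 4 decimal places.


Amari alpha-divergence:
D = (4/(1-alpha^2))*(1 - p^((1+a)/2)*q^((1-a)/2) - (1-p)^((1+a)/2)*(1-q)^((1-a)/2)).
alpha = 0.5, p = 0.25, q = 0.3.
e1 = (1+alpha)/2 = 0.75, e2 = (1-alpha)/2 = 0.25.
t1 = p^e1 * q^e2 = 0.25^0.75 * 0.3^0.25 = 0.261659.
t2 = (1-p)^e1 * (1-q)^e2 = 0.75^0.75 * 0.7^0.25 = 0.737175.
4/(1-alpha^2) = 5.333333.
D = 5.333333*(1 - 0.261659 - 0.737175) = 0.0062

0.0062


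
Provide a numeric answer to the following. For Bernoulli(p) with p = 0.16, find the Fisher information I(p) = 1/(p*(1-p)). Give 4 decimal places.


For Bernoulli(p), Fisher information is I(p) = 1/(p*(1-p)).
p = 0.16, 1-p = 0.84.
p*(1-p) = 0.1344.
I(p) = 1/0.1344 = 7.4405

7.4405


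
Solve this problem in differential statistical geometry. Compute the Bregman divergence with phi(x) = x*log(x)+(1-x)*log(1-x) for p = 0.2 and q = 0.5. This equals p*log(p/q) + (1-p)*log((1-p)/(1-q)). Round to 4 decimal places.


Bregman divergence with negative entropy generator:
D = p*log(p/q) + (1-p)*log((1-p)/(1-q)).
p = 0.2, q = 0.5.
p*log(p/q) = 0.2*log(0.2/0.5) = -0.183258.
(1-p)*log((1-p)/(1-q)) = 0.8*log(0.8/0.5) = 0.376003.
D = -0.183258 + 0.376003 = 0.1927

0.1927


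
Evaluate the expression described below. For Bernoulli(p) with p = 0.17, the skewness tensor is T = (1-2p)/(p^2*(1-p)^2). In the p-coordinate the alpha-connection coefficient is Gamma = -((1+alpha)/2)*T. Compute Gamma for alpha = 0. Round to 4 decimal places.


Skewness (Amari-Chentsov) tensor: T = (1-2p)/(p^2*(1-p)^2).
p = 0.17, 1-2p = 0.66, p^2 = 0.0289, (1-p)^2 = 0.6889.
T = 0.66/(0.0289 * 0.6889) = 33.150487.
In the p-coordinate, Gamma^(alpha) = Gamma^(0) - (alpha/2)*T with Gamma^(0) = (1/2)*g'(p) = -T/2,
so Gamma^(alpha) = -((1+alpha)/2)*T.
alpha = 0, -(1+alpha)/2 = -0.5.
Gamma = -0.5 * 33.150487 = -16.5752

-16.5752


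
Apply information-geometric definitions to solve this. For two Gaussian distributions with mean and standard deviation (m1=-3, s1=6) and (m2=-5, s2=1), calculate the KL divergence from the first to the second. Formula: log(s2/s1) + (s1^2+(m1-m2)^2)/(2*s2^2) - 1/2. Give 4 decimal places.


KL divergence between normal distributions:
KL = log(s2/s1) + (s1^2 + (m1-m2)^2)/(2*s2^2) - 1/2.
log(1/6) = -1.791759.
(6^2 + (-3--5)^2)/(2*1^2) = (36 + 4)/2 = 20.0.
KL = -1.791759 + 20.0 - 0.5 = 17.7082

17.7082


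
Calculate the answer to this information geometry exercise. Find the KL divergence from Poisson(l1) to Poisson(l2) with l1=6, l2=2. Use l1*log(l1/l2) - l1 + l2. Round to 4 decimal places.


KL divergence for Poisson:
KL = l1*log(l1/l2) - l1 + l2.
l1 = 6, l2 = 2.
log(6/2) = 1.098612.
l1*log(l1/l2) = 6 * 1.098612 = 6.591674.
KL = 6.591674 - 6 + 2 = 2.5917

2.5917


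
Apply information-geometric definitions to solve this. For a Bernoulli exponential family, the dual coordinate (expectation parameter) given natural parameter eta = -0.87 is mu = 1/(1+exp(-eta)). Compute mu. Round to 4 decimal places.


Dual coordinate (expectation parameter) for Bernoulli:
mu = 1/(1+exp(-eta)).
eta = -0.87.
exp(-eta) = exp(0.87) = 2.386911.
mu = 1/(1+2.386911) = 0.2953

0.2953


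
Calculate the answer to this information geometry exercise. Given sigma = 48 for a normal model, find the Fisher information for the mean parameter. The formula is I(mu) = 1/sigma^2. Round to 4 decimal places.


The Fisher information for the mean of a normal distribution is I(mu) = 1/sigma^2.
sigma = 48, so sigma^2 = 2304.
I(mu) = 1/2304 = 0.0004

0.0004


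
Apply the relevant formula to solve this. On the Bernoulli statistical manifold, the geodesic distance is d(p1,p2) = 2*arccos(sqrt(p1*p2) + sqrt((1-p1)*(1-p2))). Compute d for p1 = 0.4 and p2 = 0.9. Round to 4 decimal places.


Geodesic distance on Bernoulli manifold:
d(p1,p2) = 2*arccos(sqrt(p1*p2) + sqrt((1-p1)*(1-p2))).
sqrt(p1*p2) = sqrt(0.4*0.9) = 0.6.
sqrt((1-p1)*(1-p2)) = sqrt(0.6*0.1) = 0.244949.
arg = 0.6 + 0.244949 = 0.844949.
d = 2*arccos(0.844949) = 1.1287

1.1287


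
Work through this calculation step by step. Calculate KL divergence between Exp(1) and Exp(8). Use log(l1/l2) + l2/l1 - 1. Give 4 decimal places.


KL divergence for exponential family:
KL = log(l1/l2) + l2/l1 - 1.
log(1/8) = -2.079442.
8/1 = 8.0.
KL = -2.079442 + 8.0 - 1 = 4.9206

4.9206


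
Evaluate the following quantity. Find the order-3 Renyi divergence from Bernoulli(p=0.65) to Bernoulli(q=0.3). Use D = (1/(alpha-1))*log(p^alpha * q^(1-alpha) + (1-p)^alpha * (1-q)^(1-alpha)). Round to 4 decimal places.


Renyi divergence of order alpha between Bernoulli distributions:
D = (1/(alpha-1))*log(p^alpha * q^(1-alpha) + (1-p)^alpha * (1-q)^(1-alpha)).
alpha = 3, p = 0.65, q = 0.3.
p^alpha * q^(1-alpha) = 0.65^3 * 0.3^-2 = 3.051389.
(1-p)^alpha * (1-q)^(1-alpha) = 0.35^3 * 0.7^-2 = 0.0875.
sum = 3.051389 + 0.0875 = 3.138889.
D = (1/2)*log(3.138889) = 0.5719

0.5719


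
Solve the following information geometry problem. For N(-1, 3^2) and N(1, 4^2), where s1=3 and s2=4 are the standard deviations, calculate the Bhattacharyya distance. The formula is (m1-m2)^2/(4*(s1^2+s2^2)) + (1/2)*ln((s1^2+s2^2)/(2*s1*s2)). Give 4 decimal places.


Bhattacharyya distance between two Gaussians:
DB = (m1-m2)^2/(4*(s1^2+s2^2)) + (1/2)*ln((s1^2+s2^2)/(2*s1*s2)).
(m1-m2)^2 = (-2)^2 = 4.
s1^2+s2^2 = 9 + 16 = 25.
term1 = 4/100 = 0.04.
term2 = 0.5*ln(25/24.0) = 0.020411.
DB = 0.04 + 0.020411 = 0.0604

0.0604


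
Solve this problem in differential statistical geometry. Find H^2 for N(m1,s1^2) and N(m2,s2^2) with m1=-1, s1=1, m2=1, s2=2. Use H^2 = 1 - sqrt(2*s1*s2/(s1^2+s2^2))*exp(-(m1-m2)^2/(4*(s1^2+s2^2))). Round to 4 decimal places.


Squared Hellinger distance for Gaussians:
H^2 = 1 - sqrt(2*s1*s2/(s1^2+s2^2)) * exp(-(m1-m2)^2/(4*(s1^2+s2^2))).
s1^2 = 1, s2^2 = 4, s1^2+s2^2 = 5.
sqrt(2*1*2/(5)) = 0.894427.
(m1-m2)^2 = (-2)^2 = 4.
exp(-4/(4*5)) = exp(-0.2) = 0.818731.
H^2 = 1 - 0.894427*0.818731 = 0.2677

0.2677


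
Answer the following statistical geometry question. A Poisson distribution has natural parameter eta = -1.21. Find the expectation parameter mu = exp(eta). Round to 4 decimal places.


Expectation parameter for Poisson exponential family:
mu = exp(eta).
eta = -1.21.
mu = exp(-1.21) = 0.2982

0.2982


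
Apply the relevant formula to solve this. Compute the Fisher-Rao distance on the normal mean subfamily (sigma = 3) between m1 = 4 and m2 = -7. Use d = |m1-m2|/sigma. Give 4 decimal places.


On the fixed-variance normal subfamily, geodesic distance = |m1-m2|/sigma.
|4 - -7| = 11.
sigma = 3.
d = 11/3 = 3.6667

3.6667


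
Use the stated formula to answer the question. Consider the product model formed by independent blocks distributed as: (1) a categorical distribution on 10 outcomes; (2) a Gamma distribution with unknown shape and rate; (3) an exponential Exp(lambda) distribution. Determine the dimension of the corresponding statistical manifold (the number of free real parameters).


The dimension of a statistical manifold equals the number of free
(independent) real parameters of the model. For a product of independent
blocks the parameter counts add.
- categorical on 10 outcomes (probabilities sum to 1): 10-1 = 9.
- Gamma (shape, rate): 2.
- exponential (lambda): 1.
Total = 9 + 2 + 1 = 12.
Dimension = 12

12


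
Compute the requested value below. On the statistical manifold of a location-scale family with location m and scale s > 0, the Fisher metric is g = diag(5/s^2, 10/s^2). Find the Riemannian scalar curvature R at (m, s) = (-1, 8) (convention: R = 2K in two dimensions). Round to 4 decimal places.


The metric has the form g = (A dm^2 + B ds^2)/s^2 with A = 5, B = 10.
Substitute u = sqrt(A/B)*m: g = B*(du^2 + ds^2)/s^2, i.e. B times the
Poincare upper half-plane metric, which has constant Gaussian curvature -1.
Scaling a 2D metric by a constant c divides the Gaussian curvature by c,
so K = -1/B = -1/(10) = -0.1000 everywhere (the point (m, s) = (-1, 8) is irrelevant:
the curvature is constant).
Scalar curvature in dimension 2: R = 2K = -2/(10) = -0.2000.

-0.2000


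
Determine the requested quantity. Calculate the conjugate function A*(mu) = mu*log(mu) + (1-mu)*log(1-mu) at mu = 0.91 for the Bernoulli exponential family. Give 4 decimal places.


Legendre transform for Bernoulli:
A*(mu) = mu*log(mu) + (1-mu)*log(1-mu).
mu = 0.91, 1-mu = 0.09.
mu*log(mu) = 0.91*log(0.91) = -0.085823.
(1-mu)*log(1-mu) = 0.09*log(0.09) = -0.216715.
A* = -0.085823 + -0.216715 = -0.3025

-0.3025


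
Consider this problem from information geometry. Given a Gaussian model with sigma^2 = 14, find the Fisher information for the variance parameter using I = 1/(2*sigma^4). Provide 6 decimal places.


Fisher information for variance: I(sigma^2) = 1/(2*sigma^4).
sigma^2 = 14, so sigma^4 = 196.
I = 1/(2*196) = 1/392 = 0.002551

0.002551


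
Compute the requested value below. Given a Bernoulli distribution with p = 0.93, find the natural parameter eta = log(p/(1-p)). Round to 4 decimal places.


Natural parameter for Bernoulli: eta = log(p/(1-p)).
p = 0.93, 1-p = 0.07.
p/(1-p) = 13.285714.
eta = log(13.285714) = 2.5867

2.5867


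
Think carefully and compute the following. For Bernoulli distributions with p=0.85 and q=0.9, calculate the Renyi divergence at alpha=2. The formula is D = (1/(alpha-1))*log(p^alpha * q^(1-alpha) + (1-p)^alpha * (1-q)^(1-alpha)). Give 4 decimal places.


Renyi divergence of order alpha between Bernoulli distributions:
D = (1/(alpha-1))*log(p^alpha * q^(1-alpha) + (1-p)^alpha * (1-q)^(1-alpha)).
alpha = 2, p = 0.85, q = 0.9.
p^alpha * q^(1-alpha) = 0.85^2 * 0.9^-1 = 0.802778.
(1-p)^alpha * (1-q)^(1-alpha) = 0.15^2 * 0.1^-1 = 0.225.
sum = 0.802778 + 0.225 = 1.027778.
D = (1/1)*log(1.027778) = 0.0274

0.0274


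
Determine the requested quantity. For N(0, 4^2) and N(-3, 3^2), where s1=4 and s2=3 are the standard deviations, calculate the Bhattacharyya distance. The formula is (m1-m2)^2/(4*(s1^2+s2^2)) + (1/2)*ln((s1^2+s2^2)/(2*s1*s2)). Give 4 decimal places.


Bhattacharyya distance between two Gaussians:
DB = (m1-m2)^2/(4*(s1^2+s2^2)) + (1/2)*ln((s1^2+s2^2)/(2*s1*s2)).
(m1-m2)^2 = (3)^2 = 9.
s1^2+s2^2 = 16 + 9 = 25.
term1 = 9/100 = 0.09.
term2 = 0.5*ln(25/24.0) = 0.020411.
DB = 0.09 + 0.020411 = 0.1104

0.1104


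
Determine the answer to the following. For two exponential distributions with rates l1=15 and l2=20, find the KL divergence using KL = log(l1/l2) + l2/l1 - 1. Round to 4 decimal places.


KL divergence for exponential family:
KL = log(l1/l2) + l2/l1 - 1.
log(15/20) = -0.287682.
20/15 = 1.333333.
KL = -0.287682 + 1.333333 - 1 = 0.0457

0.0457


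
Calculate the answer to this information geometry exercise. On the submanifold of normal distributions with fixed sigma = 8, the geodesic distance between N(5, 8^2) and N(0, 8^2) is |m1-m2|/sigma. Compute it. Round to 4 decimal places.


On the fixed-variance normal subfamily, geodesic distance = |m1-m2|/sigma.
|5 - 0| = 5.
sigma = 8.
d = 5/8 = 0.6250

0.6250


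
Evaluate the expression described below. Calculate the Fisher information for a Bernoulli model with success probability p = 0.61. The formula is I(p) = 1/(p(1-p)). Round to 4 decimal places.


For Bernoulli(p), Fisher information is I(p) = 1/(p*(1-p)).
p = 0.61, 1-p = 0.39.
p*(1-p) = 0.2379.
I(p) = 1/0.2379 = 4.2034

4.2034


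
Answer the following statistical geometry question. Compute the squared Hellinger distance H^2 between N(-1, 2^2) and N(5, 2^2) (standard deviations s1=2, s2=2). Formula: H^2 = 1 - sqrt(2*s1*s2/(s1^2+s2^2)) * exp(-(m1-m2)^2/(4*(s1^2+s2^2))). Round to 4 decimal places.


Squared Hellinger distance for Gaussians:
H^2 = 1 - sqrt(2*s1*s2/(s1^2+s2^2)) * exp(-(m1-m2)^2/(4*(s1^2+s2^2))).
s1^2 = 4, s2^2 = 4, s1^2+s2^2 = 8.
sqrt(2*2*2/(8)) = 1.0.
(m1-m2)^2 = (-6)^2 = 36.
exp(-36/(4*8)) = exp(-1.125) = 0.324652.
H^2 = 1 - 1.0*0.324652 = 0.6753

0.6753


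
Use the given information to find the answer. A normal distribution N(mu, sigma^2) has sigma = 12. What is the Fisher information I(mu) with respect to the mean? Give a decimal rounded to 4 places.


The Fisher information for the mean of a normal distribution is I(mu) = 1/sigma^2.
sigma = 12, so sigma^2 = 144.
I(mu) = 1/144 = 0.0069

0.0069


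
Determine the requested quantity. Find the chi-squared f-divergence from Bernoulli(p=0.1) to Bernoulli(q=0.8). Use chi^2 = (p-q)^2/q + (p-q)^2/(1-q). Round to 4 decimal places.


Chi-squared divergence between Bernoulli distributions:
chi^2 = (p-q)^2/q + (p-q)^2/(1-q).
p = 0.1, q = 0.8, p-q = -0.7.
(p-q)^2 = 0.49.
term1 = 0.49/0.8 = 0.6125.
term2 = 0.49/0.2 = 2.45.
chi^2 = 0.6125 + 2.45 = 3.0625

3.0625


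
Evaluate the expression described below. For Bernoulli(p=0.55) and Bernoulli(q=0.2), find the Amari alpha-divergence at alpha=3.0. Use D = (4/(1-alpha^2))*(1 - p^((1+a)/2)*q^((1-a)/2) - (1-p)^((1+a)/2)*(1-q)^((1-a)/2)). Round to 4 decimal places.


Amari alpha-divergence:
D = (4/(1-alpha^2))*(1 - p^((1+a)/2)*q^((1-a)/2) - (1-p)^((1+a)/2)*(1-q)^((1-a)/2)).
alpha = 3.0, p = 0.55, q = 0.2.
e1 = (1+alpha)/2 = 2.0, e2 = (1-alpha)/2 = -1.0.
t1 = p^e1 * q^e2 = 0.55^2.0 * 0.2^-1.0 = 1.5125.
t2 = (1-p)^e1 * (1-q)^e2 = 0.45^2.0 * 0.8^-1.0 = 0.253125.
4/(1-alpha^2) = -0.5.
D = -0.5*(1 - 1.5125 - 0.253125) = 0.3828

0.3828


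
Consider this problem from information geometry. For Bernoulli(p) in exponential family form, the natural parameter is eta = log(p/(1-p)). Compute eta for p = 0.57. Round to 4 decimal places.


Natural parameter for Bernoulli: eta = log(p/(1-p)).
p = 0.57, 1-p = 0.43.
p/(1-p) = 1.325581.
eta = log(1.325581) = 0.2819

0.2819


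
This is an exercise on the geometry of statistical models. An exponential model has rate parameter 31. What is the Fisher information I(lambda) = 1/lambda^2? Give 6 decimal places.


Fisher information for exponential: I(lambda) = 1/lambda^2.
lambda = 31, lambda^2 = 961.
I = 1/961 = 0.001041

0.001041


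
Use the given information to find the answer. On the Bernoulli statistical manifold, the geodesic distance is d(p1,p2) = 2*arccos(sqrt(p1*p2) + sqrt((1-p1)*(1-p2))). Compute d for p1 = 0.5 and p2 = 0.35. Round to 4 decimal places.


Geodesic distance on Bernoulli manifold:
d(p1,p2) = 2*arccos(sqrt(p1*p2) + sqrt((1-p1)*(1-p2))).
sqrt(p1*p2) = sqrt(0.5*0.35) = 0.41833.
sqrt((1-p1)*(1-p2)) = sqrt(0.5*0.65) = 0.570088.
arg = 0.41833 + 0.570088 = 0.988418.
d = 2*arccos(0.988418) = 0.3047

0.3047


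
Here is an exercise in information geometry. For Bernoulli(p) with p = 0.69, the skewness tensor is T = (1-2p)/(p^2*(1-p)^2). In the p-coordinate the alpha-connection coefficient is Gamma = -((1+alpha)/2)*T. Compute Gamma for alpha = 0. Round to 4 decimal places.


Skewness (Amari-Chentsov) tensor: T = (1-2p)/(p^2*(1-p)^2).
p = 0.69, 1-2p = -0.38, p^2 = 0.4761, (1-p)^2 = 0.0961.
T = -0.38/(0.4761 * 0.0961) = -8.305428.
In the p-coordinate, Gamma^(alpha) = Gamma^(0) - (alpha/2)*T with Gamma^(0) = (1/2)*g'(p) = -T/2,
so Gamma^(alpha) = -((1+alpha)/2)*T.
alpha = 0, -(1+alpha)/2 = -0.5.
Gamma = -0.5 * -8.305428 = 4.1527

4.1527


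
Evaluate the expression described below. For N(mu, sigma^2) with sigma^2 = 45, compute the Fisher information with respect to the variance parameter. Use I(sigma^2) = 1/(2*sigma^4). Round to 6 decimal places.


Fisher information for variance: I(sigma^2) = 1/(2*sigma^4).
sigma^2 = 45, so sigma^4 = 2025.
I = 1/(2*2025) = 1/4050 = 0.000247

0.000247


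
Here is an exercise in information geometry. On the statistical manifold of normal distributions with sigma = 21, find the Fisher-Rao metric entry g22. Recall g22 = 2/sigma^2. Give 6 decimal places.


For the 2-parameter normal family, the Fisher metric has:
  g11 = 1/sigma^2, g22 = 2/sigma^2.
sigma = 21, sigma^2 = 441.
g22 = 0.004535

0.004535


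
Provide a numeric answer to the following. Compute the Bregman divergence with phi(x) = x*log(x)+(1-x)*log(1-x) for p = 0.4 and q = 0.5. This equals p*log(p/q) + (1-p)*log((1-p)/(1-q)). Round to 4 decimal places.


Bregman divergence with negative entropy generator:
D = p*log(p/q) + (1-p)*log((1-p)/(1-q)).
p = 0.4, q = 0.5.
p*log(p/q) = 0.4*log(0.4/0.5) = -0.089257.
(1-p)*log((1-p)/(1-q)) = 0.6*log(0.6/0.5) = 0.109393.
D = -0.089257 + 0.109393 = 0.0201

0.0201


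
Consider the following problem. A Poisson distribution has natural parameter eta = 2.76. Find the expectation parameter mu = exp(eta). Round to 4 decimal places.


Expectation parameter for Poisson exponential family:
mu = exp(eta).
eta = 2.76.
mu = exp(2.76) = 15.7998

15.7998


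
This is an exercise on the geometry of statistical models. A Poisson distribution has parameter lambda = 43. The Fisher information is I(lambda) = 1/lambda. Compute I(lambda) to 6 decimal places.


Fisher information for Poisson: I(lambda) = 1/lambda.
lambda = 43.
I(lambda) = 1/43 = 0.023256

0.023256


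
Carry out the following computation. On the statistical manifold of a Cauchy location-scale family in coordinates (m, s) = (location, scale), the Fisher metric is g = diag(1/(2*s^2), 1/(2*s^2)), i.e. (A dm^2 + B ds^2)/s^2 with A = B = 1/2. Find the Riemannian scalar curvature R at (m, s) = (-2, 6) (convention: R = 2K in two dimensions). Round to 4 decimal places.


The metric has the form g = (A dm^2 + B ds^2)/s^2 with A = 1/2, B = 1/2.
Substitute u = sqrt(A/B)*m: g = B*(du^2 + ds^2)/s^2, i.e. B times the
Poincare upper half-plane metric, which has constant Gaussian curvature -1.
Scaling a 2D metric by a constant c divides the Gaussian curvature by c,
so K = -1/B = -1/(1/2) = -2.0000 everywhere (the point (m, s) = (-2, 6) is irrelevant:
the curvature is constant).
Scalar curvature in dimension 2: R = 2K = -2/(1/2) = -4.0000.

-4.0000


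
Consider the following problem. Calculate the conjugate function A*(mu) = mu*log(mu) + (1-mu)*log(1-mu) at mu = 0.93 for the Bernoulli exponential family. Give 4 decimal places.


Legendre transform for Bernoulli:
A*(mu) = mu*log(mu) + (1-mu)*log(1-mu).
mu = 0.93, 1-mu = 0.07.
mu*log(mu) = 0.93*log(0.93) = -0.067491.
(1-mu)*log(1-mu) = 0.07*log(0.07) = -0.186148.
A* = -0.067491 + -0.186148 = -0.2536

-0.2536


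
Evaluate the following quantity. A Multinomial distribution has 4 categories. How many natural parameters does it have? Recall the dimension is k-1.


Exponential family dimension calculation:
For Multinomial with k=4 categories, dim = k-1 = 3.

3


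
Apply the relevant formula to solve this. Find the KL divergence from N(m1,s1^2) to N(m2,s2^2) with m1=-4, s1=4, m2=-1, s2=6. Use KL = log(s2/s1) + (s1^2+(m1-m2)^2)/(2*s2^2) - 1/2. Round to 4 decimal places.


KL divergence between normal distributions:
KL = log(s2/s1) + (s1^2 + (m1-m2)^2)/(2*s2^2) - 1/2.
log(6/4) = 0.405465.
(4^2 + (-4--1)^2)/(2*6^2) = (16 + 9)/72 = 0.347222.
KL = 0.405465 + 0.347222 - 0.5 = 0.2527

0.2527


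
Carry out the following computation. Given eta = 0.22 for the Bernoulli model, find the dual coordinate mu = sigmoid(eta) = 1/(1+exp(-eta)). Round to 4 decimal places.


Dual coordinate (expectation parameter) for Bernoulli:
mu = 1/(1+exp(-eta)).
eta = 0.22.
exp(-eta) = exp(-0.22) = 0.802519.
mu = 1/(1+0.802519) = 0.5548

0.5548
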